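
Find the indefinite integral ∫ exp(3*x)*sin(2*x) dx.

3*exp(3*x)*sin(2*x)/13 - 2*exp(3*x)*cos(2*x)/13 + C

Let I denote the integral. Integrate by parts with u = sin(2*x), dv = exp(3*x) dx, so v = exp(3*x)/3: I = exp(3*x)*sin(2*x)/3 − (2/3)·∫ exp(3*x)*cos(2*x) dx.
Apply parts again with u = cos(2*x), dv = exp(3*x) dx: ∫ exp(3*x)*cos(2*x) dx = exp(3*x)*cos(2*x)/3 + (2/3)·I. Substituting back brings back I: I = exp(3*x)*sin(2*x)/3 - 2*exp(3*x)*cos(2*x)/9 − (4/9)·I.
Solving for I: (1 + 4/9)·I equals the remaining terms, so I = (9/13)·(exp(3*x)*sin(2*x)/3 - 2*exp(3*x)*cos(2*x)/9).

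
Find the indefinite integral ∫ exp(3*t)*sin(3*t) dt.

Let I denote the integral. Integrate by parts with u = sin(3*t), dv = exp(3*t) dt, so v = exp(3*t)/3: I = exp(3*t)*sin(3*t)/3 − ∫ exp(3*t)*cos(3*t) dt.
Apply parts again with u = cos(3*t), dv = exp(3*t) dt: ∫ exp(3*t)*cos(3*t) dt = exp(3*t)*cos(3*t)/3 + I. Substituting back brings back I: I = exp(3*t)*sin(3*t)/3 - exp(3*t)*cos(3*t)/3 − I.
Solving for I: (1 + 1)·I equals the remaining terms, so I = (1/2)·(exp(3*t)*sin(3*t)/3 - exp(3*t)*cos(3*t)/3).

exp(3*t)*sin(3*t)/6 - exp(3*t)*cos(3*t)/6 + C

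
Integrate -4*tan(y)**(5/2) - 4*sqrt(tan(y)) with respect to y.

-8*tan(y)**(3/2)/3 + C

Let u = tan(y), so du = (tan(y)**2 + 1) dy.
Rewriting, the integral becomes -4·∫ √u du = -4·(2/3)u^(3/2).
Substituting back, u = tan(y).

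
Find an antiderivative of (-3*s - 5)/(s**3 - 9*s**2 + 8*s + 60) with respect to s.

-23*log(s - 6)/8 + 20*log(s - 5)/7 + log(s + 2)/56 + C

Factor the denominator: (s - 6)*(s - 5)*(s + 2).
Partial-fraction decomposition: 1/(56*(s + 2)) + 20/(7*(s - 5)) - 23/(8*(s - 6)).
Integrate each term: A/(s−a) contributes A·log|s−a|.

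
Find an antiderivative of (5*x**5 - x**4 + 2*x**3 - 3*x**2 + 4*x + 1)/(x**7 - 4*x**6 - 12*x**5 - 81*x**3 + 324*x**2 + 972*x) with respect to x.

Factor the denominator: x*(x - 6)*(x - 3)*(x + 2)*(x + 3)*(x**2 + 9).
Partial-fraction decomposition: -(4321*x - 25269)/(31590*(x**2 + 9)) - 347/(729*(x + 3)) + 211/(1040*(x + 2)) - 587/(2430*(x - 3)) + 37933/(58320*(x - 6)) + 1/(972*x).
Integrate each term; A/(x−a) gives A·log|x−a|; the (Bx+D)/(x²+p²) term gives a log and an atan.

log(x)/972 + 37933*log(x - 6)/58320 - 587*log(x - 3)/2430 + 211*log(x + 2)/1040 - 347*log(x + 3)/729 - 4321*log(x**2 + 9)/63180 + 8423*atan(x/3)/31590 + C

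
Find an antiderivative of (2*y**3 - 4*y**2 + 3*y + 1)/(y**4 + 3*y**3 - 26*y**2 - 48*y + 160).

Factor the denominator: (y - 4)*(y - 2)*(y + 4)*(y + 5).
Partial-fraction decomposition: 52/(9*(y + 5)) - 203/(48*(y + 4)) - 1/(12*(y - 2)) + 77/(144*(y - 4)).
Integrate each term: A/(y−a) contributes A·log|y−a|.

77*log(y - 4)/144 - log(y - 2)/12 - 203*log(y + 4)/48 + 52*log(y + 5)/9 + C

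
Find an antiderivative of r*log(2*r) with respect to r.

Use integration by parts with u = log(2*r), dv = r dr.
Then du = 1/r dr and v = r**2/2.

r**2*(log(r) + log(2))/2 - r**2/4 + C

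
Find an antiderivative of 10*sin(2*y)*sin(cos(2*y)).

5*cos(cos(2*y)) + C

Let u = cos(2*y), so du = (-2*sin(2*y)) dy.
Rewriting, the integral becomes -5·∫ sin(u) du = -5·-cos(u).
Substituting back, u = cos(2*y).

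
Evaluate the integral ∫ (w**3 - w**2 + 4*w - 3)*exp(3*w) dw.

(9*w**3 - 18*w**2 + 48*w - 43)*exp(3*w)/27 + C

Use integration by parts with u = w**3 - w**2 + 4*w - 3, dv = exp(3*w) dw, so v = exp(3*w)/3.
Apply parts 3 times (tabular method): alternate signs, differentiate u down to 0, integrate dv up.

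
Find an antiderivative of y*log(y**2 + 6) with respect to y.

Let u = y**2 + 6, so du = (2*y) dy.
The integral becomes (1/2)·∫ log(u) du; integrate by parts with u′=log(u), dv′=du.

y**2*log(y**2 + 6)/2 - y**2/2 + 3*log(y**2 + 6) + C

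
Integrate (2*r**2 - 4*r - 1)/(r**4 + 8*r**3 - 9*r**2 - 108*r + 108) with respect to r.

5*log(r - 3)/162 + 3*log(r - 1)/98 - 244*log(r + 6)/3969 - 95/(63*r + 378) + C

Factor the denominator: (r - 3)*(r - 1)*(r + 6)**2.
Partial-fraction decomposition: -244/(3969*(r + 6)) + 95/(63*(r + 6)**2) + 3/(98*(r - 1)) + 5/(162*(r - 3)).
Integrate each term; A/(r−a) gives A·log|r−a|; A/(r−a)² gives −A/(r−a).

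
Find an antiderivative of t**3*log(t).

Use integration by parts with u = log(t), dv = t**3 dt.
Then du = 1/t dt and v = t**4/4.

t**4*log(t)/4 - t**4/16 + C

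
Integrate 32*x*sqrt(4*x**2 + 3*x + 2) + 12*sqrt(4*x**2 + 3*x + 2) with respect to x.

8*(4*x**2 + 3*x + 2)**(3/2)/3 + C

Let u = 4*x**2 + 3*x + 2, so du = (8*x + 3) dx.
Rewriting, the integral becomes 4·∫ √u du = 4·(2/3)u^(3/2).
Substituting back, u = 4*x**2 + 3*x + 2.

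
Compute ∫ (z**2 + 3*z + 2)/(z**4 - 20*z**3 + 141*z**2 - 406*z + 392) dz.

-107*log(z - 7)/75 + 5*log(z - 4)/3 - 6*log(z - 2)/25 - 24/(5*z - 35) + C

Factor the denominator: (z - 7)**2*(z - 4)*(z - 2).
Partial-fraction decomposition: -6/(25*(z - 2)) + 5/(3*(z - 4)) - 107/(75*(z - 7)) + 24/(5*(z - 7)**2).
Integrate each term; A/(z−a) gives A·log|z−a|; A/(z−a)² gives −A/(z−a).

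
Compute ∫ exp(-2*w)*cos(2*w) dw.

exp(-2*w)*sin(2*w)/4 - exp(-2*w)*cos(2*w)/4 + C

Let I denote the integral. Integrate by parts with u = cos(2*w), dv = exp(-2*w) dw, so v = -exp(-2*w)/2: I = -exp(-2*w)*cos(2*w)/2 − ∫ exp(-2*w)*sin(2*w) dw.
Apply parts again with u = sin(2*w), dv = exp(-2*w) dw: ∫ exp(-2*w)*sin(2*w) dw = -exp(-2*w)*sin(2*w)/2 + I. Substituting back brings back I: I = exp(-2*w)*sin(2*w)/2 - exp(-2*w)*cos(2*w)/2 − I.
Solving for I: (1 + 1)·I equals the remaining terms, so I = (1/2)·(exp(-2*w)*sin(2*w)/2 - exp(-2*w)*cos(2*w)/2).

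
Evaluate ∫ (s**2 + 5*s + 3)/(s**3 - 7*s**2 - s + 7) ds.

Factor the denominator: (s - 7)*(s - 1)*(s + 1).
Partial-fraction decomposition: -1/(16*(s + 1)) - 3/(4*(s - 1)) + 29/(16*(s - 7)).
Integrate each term: A/(s−a) contributes A·log|s−a|.

29*log(s - 7)/16 - 3*log(s - 1)/4 - log(s + 1)/16 + C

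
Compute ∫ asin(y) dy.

Use integration by parts with u = arcsin(y), dv = dy.
Then du = 1/sqrt(-y**2 + 1) dy.

y*asin(y) + sqrt(-y**2 + 1) + C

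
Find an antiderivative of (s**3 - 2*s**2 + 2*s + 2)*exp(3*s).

Use integration by parts with u = s**3 - 2*s**2 + 2*s + 2, dv = exp(3*s) ds, so v = exp(3*s)/3.
Apply parts 3 times (tabular method): alternate signs, differentiate u down to 0, integrate dv up.

(3*s**3 - 9*s**2 + 12*s + 2)*exp(3*s)/9 + C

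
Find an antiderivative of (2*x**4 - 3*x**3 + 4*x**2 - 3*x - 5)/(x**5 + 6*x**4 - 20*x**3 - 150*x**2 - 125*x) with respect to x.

Factor the denominator: x*(x - 5)*(x + 1)*(x + 5)**2.
Partial-fraction decomposition: 251/(160*(x + 5)) - 347/(40*(x + 5)**2) + 7/(96*(x + 1)) + 191/(600*(x - 5)) + 1/(25*x).
Integrate each term; A/(x−a) gives A·log|x−a|; A/(x−a)² gives −A/(x−a).

log(x)/25 + 191*log(x - 5)/600 + 7*log(x + 1)/96 + 251*log(x + 5)/160 + 347/(40*x + 200) + C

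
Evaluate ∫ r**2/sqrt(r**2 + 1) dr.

Substitute r = tan(θ), so dr = sec(θ)^2 dθ and the radical becomes sqrt(r**2 + 1) = sec(θ) by the Pythagorean identity.
Integrate the resulting trig expression in θ, then back-substitute tan(θ) = r, sec(θ) = sqrt(r**2 + 1) (absorbing any constant into C).

r*sqrt(r**2 + 1)/2 - log(r + sqrt(r**2 + 1))/2 + C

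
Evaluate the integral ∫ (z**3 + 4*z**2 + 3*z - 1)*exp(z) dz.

Use integration by parts with u = z**3 + 4*z**2 + 3*z - 1, dv = exp(z) dz, so v = exp(z).
Apply parts 3 times (tabular method): alternate signs, differentiate u down to 0, integrate dv up.

(z**3 + z**2 + z - 2)*exp(z) + C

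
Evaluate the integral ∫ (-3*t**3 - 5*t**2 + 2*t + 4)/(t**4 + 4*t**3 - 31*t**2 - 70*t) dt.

Factor the denominator: t*(t - 5)*(t + 2)*(t + 7).
Partial-fraction decomposition: -129/(70*(t + 7)) + 2/(35*(t + 2)) - 81/(70*(t - 5)) - 2/(35*t).
Integrate each term: A/(t−a) contributes A·log|t−a|.

-2*log(t)/35 - 81*log(t - 5)/70 + 2*log(t + 2)/35 - 129*log(t + 7)/70 + C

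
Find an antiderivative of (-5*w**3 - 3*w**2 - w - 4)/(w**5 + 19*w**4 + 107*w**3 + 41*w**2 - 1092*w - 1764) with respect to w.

Factor the denominator: (w - 3)*(w + 2)*(w + 6)*(w + 7)**2.
Partial-fraction decomposition: -13483/(500*(w + 7)) - 1571/(50*(w + 7)**2) + 487/(18*(w + 6)) - 13/(250*(w + 2)) - 169/(4500*(w - 3)).
Integrate each term; A/(w−a) gives A·log|w−a|; A/(w−a)² gives −A/(w−a).

-169*log(w - 3)/4500 - 13*log(w + 2)/250 + 487*log(w + 6)/18 - 13483*log(w + 7)/500 + 1571/(50*w + 350) + C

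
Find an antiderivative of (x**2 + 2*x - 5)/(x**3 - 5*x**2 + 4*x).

Factor the denominator: x*(x - 4)*(x - 1).
Partial-fraction decomposition: 2/(3*(x - 1)) + 19/(12*(x - 4)) - 5/(4*x).
Integrate each term: A/(x−a) contributes A·log|x−a|.

-5*log(x)/4 + 19*log(x - 4)/12 + 2*log(x - 1)/3 + C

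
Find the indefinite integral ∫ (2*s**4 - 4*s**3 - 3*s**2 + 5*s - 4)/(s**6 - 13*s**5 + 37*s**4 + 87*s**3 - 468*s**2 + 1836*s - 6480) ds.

-7384*log(s - 6)/3375 + 116*log(s - 5)/51 - 58*log(s + 4)/1875 - 7993*log(s**2 + 9)/286875 - 859*atan(s/3)/95625 - 823/(225*s - 1350) + C

Factor the denominator: (s - 6)**2*(s - 5)*(s + 4)*(s**2 + 9).
Partial-fraction decomposition: -(15986*s + 7731)/(286875*(s**2 + 9)) - 58/(1875*(s + 4)) + 116/(51*(s - 5)) - 7384/(3375*(s - 6)) + 823/(225*(s - 6)**2).
Integrate each term; A/(s−a) gives A·log|s−a|; the (Bs+D)/(s²+p²) term gives a log and an atan.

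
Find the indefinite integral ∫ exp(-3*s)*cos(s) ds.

Let I denote the integral. Integrate by parts with u = cos(s), dv = exp(-3*s) ds, so v = -exp(-3*s)/3: I = -exp(-3*s)*cos(s)/3 − (1/3)·∫ exp(-3*s)*sin(s) ds.
Apply parts again with u = sin(s), dv = exp(-3*s) ds: ∫ exp(-3*s)*sin(s) ds = -exp(-3*s)*sin(s)/3 + (1/3)·I. Substituting back brings back I: I = exp(-3*s)*sin(s)/9 - exp(-3*s)*cos(s)/3 − (1/9)·I.
Solving for I: (1 + 1/9)·I equals the remaining terms, so I = (9/10)·(exp(-3*s)*sin(s)/9 - exp(-3*s)*cos(s)/3).

exp(-3*s)*sin(s)/10 - 3*exp(-3*s)*cos(s)/10 + C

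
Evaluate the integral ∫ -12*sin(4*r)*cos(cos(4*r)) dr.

Let u = cos(4*r), so du = (-4*sin(4*r)) dr.
Rewriting, the integral becomes 3·∫ cos(u) du = 3·sin(u).
Substituting back, u = cos(4*r).

3*sin(cos(4*r)) + C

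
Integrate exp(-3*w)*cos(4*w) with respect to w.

Let I denote the integral. Integrate by parts with u = cos(4*w), dv = exp(-3*w) dw, so v = -exp(-3*w)/3: I = -exp(-3*w)*cos(4*w)/3 − (4/3)·∫ exp(-3*w)*sin(4*w) dw.
Apply parts again with u = sin(4*w), dv = exp(-3*w) dw: ∫ exp(-3*w)*sin(4*w) dw = -exp(-3*w)*sin(4*w)/3 + (4/3)·I. Substituting back brings back I: I = 4*exp(-3*w)*sin(4*w)/9 - exp(-3*w)*cos(4*w)/3 − (16/9)·I.
Solving for I: (1 + 16/9)·I equals the remaining terms, so I = (9/25)·(4*exp(-3*w)*sin(4*w)/9 - exp(-3*w)*cos(4*w)/3).

4*exp(-3*w)*sin(4*w)/25 - 3*exp(-3*w)*cos(4*w)/25 + C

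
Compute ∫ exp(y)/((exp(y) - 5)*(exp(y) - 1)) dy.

log(exp(y) - 5)/4 - log(exp(y) - 1)/4 + C

Let u = e^y, du = e^y dy.
The integral becomes ∫ du/((u-1)(u-5)); decompose into partial fractions.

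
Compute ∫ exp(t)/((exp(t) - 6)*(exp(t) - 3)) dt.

log(exp(t) - 6)/3 - log(exp(t) - 3)/3 + C

Let u = e^t, du = e^t dt.
The integral becomes ∫ du/((u-3)(u-6)); decompose into partial fractions.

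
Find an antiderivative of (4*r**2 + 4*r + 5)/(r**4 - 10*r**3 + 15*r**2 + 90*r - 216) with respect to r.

173*log(r - 6)/54 - 85*log(r - 4)/14 + 53*log(r - 3)/18 - 29*log(r + 3)/378 + C

Factor the denominator: (r - 6)*(r - 4)*(r - 3)*(r + 3).
Partial-fraction decomposition: -29/(378*(r + 3)) + 53/(18*(r - 3)) - 85/(14*(r - 4)) + 173/(54*(r - 6)).
Integrate each term: A/(r−a) contributes A·log|r−a|.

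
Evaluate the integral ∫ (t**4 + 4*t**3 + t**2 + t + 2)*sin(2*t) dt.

-t**4*cos(2*t)/2 + t**3*sin(2*t) - 2*t**3*cos(2*t) + 3*t**2*sin(2*t) + t**2*cos(2*t) - t*sin(2*t) + 5*t*cos(2*t)/2 - 5*sin(2*t)/4 - 3*cos(2*t)/2 + C

Use integration by parts with u = t**4 + 4*t**3 + t**2 + t + 2, dv = sin(2*t) dt, so v = -cos(2*t)/2.
Apply parts 4 times (tabular method): alternate signs, differentiate u down to 0, integrate dv up.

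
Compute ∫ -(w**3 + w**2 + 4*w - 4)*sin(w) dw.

w**3*cos(w) - 3*w**2*sin(w) + w**2*cos(w) - 2*w*sin(w) - 2*w*cos(w) + 2*sin(w) - 6*cos(w) + C

Use integration by parts with u = w**3 + w**2 + 4*w - 4, dv = -sin(w) dw, so v = cos(w).
Apply parts 3 times (tabular method): alternate signs, differentiate u down to 0, integrate dv up.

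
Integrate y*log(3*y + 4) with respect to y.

y**2*log(3*y + 4)/2 - y**2/4 + 2*y/3 - 8*log(3*y + 4)/9 + C

Use integration by parts with u = log(3*y + 4), dv = y dy.
Then du = 3/(3*y + 4) dy and v = y**2/2.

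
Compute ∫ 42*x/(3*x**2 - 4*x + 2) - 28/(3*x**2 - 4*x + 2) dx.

7*log(3*x**2 - 4*x + 2) + C

Let u = 3*x**2 - 4*x + 2, so du = (6*x - 4) dx.
Rewriting, the integral becomes 7·∫ 1/u du = 7·log(u).
Substituting back, u = 3*x**2 - 4*x + 2.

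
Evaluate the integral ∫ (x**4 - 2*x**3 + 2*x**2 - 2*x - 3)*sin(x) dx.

-x**4*cos(x) + 4*x**3*sin(x) + 2*x**3*cos(x) - 6*x**2*sin(x) + 10*x**2*cos(x) - 20*x*sin(x) - 10*x*cos(x) + 10*sin(x) - 17*cos(x) + C

Use integration by parts with u = x**4 - 2*x**3 + 2*x**2 - 2*x - 3, dv = sin(x) dx, so v = -cos(x).
Apply parts 4 times (tabular method): alternate signs, differentiate u down to 0, integrate dv up.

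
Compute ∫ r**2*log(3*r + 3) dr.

Use integration by parts with u = log(3*r + 3), dv = r**2 dr.
Then du = 3/(3*r + 3) dr and v = r**3/3.

r**3*log(3*r + 3)/3 - r**3/9 + r**2/6 - r/3 + log(r + 1)/3 + C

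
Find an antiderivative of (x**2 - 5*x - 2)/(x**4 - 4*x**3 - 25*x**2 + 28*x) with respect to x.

Factor the denominator: x*(x - 7)*(x - 1)*(x + 4).
Partial-fraction decomposition: -17/(110*(x + 4)) + 1/(5*(x - 1)) + 2/(77*(x - 7)) - 1/(14*x).
Integrate each term: A/(x−a) contributes A·log|x−a|.

-log(x)/14 + 2*log(x - 7)/77 + log(x - 1)/5 - 17*log(x + 4)/110 + C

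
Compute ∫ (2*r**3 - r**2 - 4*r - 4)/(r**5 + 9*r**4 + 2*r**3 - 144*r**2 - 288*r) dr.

log(r)/72 + 23*log(r - 4)/560 - 55*log(r + 3)/63 + 33*log(r + 4)/16 - 56*log(r + 6)/45 + C

Factor the denominator: r*(r - 4)*(r + 3)*(r + 4)*(r + 6).
Partial-fraction decomposition: -56/(45*(r + 6)) + 33/(16*(r + 4)) - 55/(63*(r + 3)) + 23/(560*(r - 4)) + 1/(72*r).
Integrate each term: A/(r−a) contributes A·log|r−a|.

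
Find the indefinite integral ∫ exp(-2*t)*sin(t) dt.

-2*exp(-2*t)*sin(t)/5 - exp(-2*t)*cos(t)/5 + C

Let I denote the integral. Integrate by parts with u = sin(t), dv = exp(-2*t) dt, so v = -exp(-2*t)/2: I = -exp(-2*t)*sin(t)/2 + (1/2)·∫ exp(-2*t)*cos(t) dt.
Apply parts again with u = cos(t), dv = exp(-2*t) dt: ∫ exp(-2*t)*cos(t) dt = -exp(-2*t)*cos(t)/2 − (1/2)·I. Substituting back brings back I: I = -exp(-2*t)*sin(t)/2 - exp(-2*t)*cos(t)/4 − (1/4)·I.
Solving for I: (1 + 1/4)·I equals the remaining terms, so I = (4/5)·(-exp(-2*t)*sin(t)/2 - exp(-2*t)*cos(t)/4).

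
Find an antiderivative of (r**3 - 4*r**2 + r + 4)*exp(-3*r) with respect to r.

Use integration by parts with u = r**3 - 4*r**2 + r + 4, dv = exp(-3*r) dr, so v = -exp(-3*r)/3.
Apply parts 3 times (tabular method): alternate signs, differentiate u down to 0, integrate dv up.

(-3*r**3 + 9*r**2 + 3*r - 11)*exp(-3*r)/9 + C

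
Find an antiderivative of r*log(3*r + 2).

Use integration by parts with u = log(3*r + 2), dv = r dr.
Then du = 3/(3*r + 2) dr and v = r**2/2.

r**2*log(3*r + 2)/2 - r**2/4 + r/3 - 2*log(3*r + 2)/9 + C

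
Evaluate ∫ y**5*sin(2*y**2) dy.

Let u = y², du = 2y dy; rewrite as (1/2)∫ u^2·sin(2u) du.
Now integrate by parts 2 times.

-y**4*cos(2*y**2)/4 + y**2*sin(2*y**2)/4 + cos(2*y**2)/8 + C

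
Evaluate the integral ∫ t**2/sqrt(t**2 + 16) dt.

t*sqrt(t**2 + 16)/2 - 8*log(t + sqrt(t**2 + 16)) + C

Substitute t = 4·tan(θ), so dt = 4·sec(θ)^2 dθ and the radical becomes sqrt(t**2 + 16) = 4·sec(θ) by the Pythagorean identity.
Integrate the resulting trig expression in θ, then back-substitute tan(θ) = t/4, sec(θ) = sqrt(t**2 + 16)/4 (absorbing any constant into C).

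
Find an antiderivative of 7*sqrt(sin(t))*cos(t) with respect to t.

Let u = sin(t), so du = (cos(t)) dt.
Rewriting, the integral becomes 7·∫ √u du = 7·(2/3)u^(3/2).
Substituting back, u = sin(t).

14*sin(t)**(3/2)/3 + C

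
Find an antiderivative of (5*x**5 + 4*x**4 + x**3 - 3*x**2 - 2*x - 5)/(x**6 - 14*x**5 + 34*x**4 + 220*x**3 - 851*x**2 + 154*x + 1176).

172869*log(x - 7)/96800 + 191*log(x - 3)/56 - 211*log(x - 2)/450 - log(x + 1)/288 + 4205*log(x + 4)/15246 - 11727/(220*x - 1540) + C

Factor the denominator: (x - 7)**2*(x - 3)*(x - 2)*(x + 1)*(x + 4).
Partial-fraction decomposition: 4205/(15246*(x + 4)) - 1/(288*(x + 1)) - 211/(450*(x - 2)) + 191/(56*(x - 3)) + 172869/(96800*(x - 7)) + 11727/(220*(x - 7)**2).
Integrate each term; A/(x−a) gives A·log|x−a|; A/(x−a)² gives −A/(x−a).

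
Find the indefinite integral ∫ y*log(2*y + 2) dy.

Use integration by parts with u = log(2*y + 2), dv = y dy.
Then du = 2/(2*y + 2) dy and v = y**2/2.

y**2*log(2*y + 2)/2 - y**2/4 + y/2 - log(y + 1)/2 + C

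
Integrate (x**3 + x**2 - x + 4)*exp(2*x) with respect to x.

Use integration by parts with u = x**3 + x**2 - x + 4, dv = exp(2*x) dx, so v = exp(2*x)/2.
Apply parts 3 times (tabular method): alternate signs, differentiate u down to 0, integrate dv up.

(4*x**3 - 2*x**2 - 2*x + 17)*exp(2*x)/8 + C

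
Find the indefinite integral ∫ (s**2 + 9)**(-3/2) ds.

Substitute s = 3·tan(θ), so ds = 3·sec(θ)^2 dθ and the radical becomes sqrt(s**2 + 9) = 3·sec(θ) by the Pythagorean identity.
Integrate the resulting trig expression in θ, then back-substitute tan(θ) = s/3, sec(θ) = sqrt(s**2 + 9)/3 (absorbing any constant into C).

s/(9*sqrt(s**2 + 9)) + C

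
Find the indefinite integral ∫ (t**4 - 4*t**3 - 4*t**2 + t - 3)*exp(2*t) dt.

(t**4 - 6*t**3 + 5*t**2 - 4*t - 1)*exp(2*t)/2 + C

Use integration by parts with u = t**4 - 4*t**3 - 4*t**2 + t - 3, dv = exp(2*t) dt, so v = exp(2*t)/2.
Apply parts 4 times (tabular method): alternate signs, differentiate u down to 0, integrate dv up.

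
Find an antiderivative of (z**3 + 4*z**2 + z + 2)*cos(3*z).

z**3*sin(3*z)/3 + 4*z**2*sin(3*z)/3 + z**2*cos(3*z)/3 + z*sin(3*z)/9 + 8*z*cos(3*z)/9 + 10*sin(3*z)/27 + cos(3*z)/27 + C

Use integration by parts with u = z**3 + 4*z**2 + z + 2, dv = cos(3*z) dz, so v = sin(3*z)/3.
Apply parts 3 times (tabular method): alternate signs, differentiate u down to 0, integrate dv up.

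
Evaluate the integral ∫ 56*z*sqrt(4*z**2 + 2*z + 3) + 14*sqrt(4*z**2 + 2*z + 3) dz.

Let u = 4*z**2 + 2*z + 3, so du = (8*z + 2) dz.
Rewriting, the integral becomes 7·∫ √u du = 7·(2/3)u^(3/2).
Substituting back, u = 4*z**2 + 2*z + 3.

14*(4*z**2 + 2*z + 3)**(3/2)/3 + C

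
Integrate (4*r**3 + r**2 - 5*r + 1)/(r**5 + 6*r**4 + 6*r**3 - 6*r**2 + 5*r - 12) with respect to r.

log(r - 1)/40 + 83*log(r + 3)/40 - 219*log(r + 4)/85 + 81*log(r**2 + 1)/340 - 9*atan(r)/85 + C

Factor the denominator: (r - 1)*(r + 3)*(r + 4)*(r**2 + 1).
Partial-fraction decomposition: 9*(9*r - 2)/(170*(r**2 + 1)) - 219/(85*(r + 4)) + 83/(40*(r + 3)) + 1/(40*(r - 1)).
Integrate each term; A/(r−a) gives A·log|r−a|; the (Br+D)/(r²+p²) term gives a log and an atan.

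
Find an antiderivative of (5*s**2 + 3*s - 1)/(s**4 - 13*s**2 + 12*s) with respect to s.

-log(s)/12 + 53*log(s - 3)/42 - 7*log(s - 1)/10 - 67*log(s + 4)/140 + C

Factor the denominator: s*(s - 3)*(s - 1)*(s + 4).
Partial-fraction decomposition: -67/(140*(s + 4)) - 7/(10*(s - 1)) + 53/(42*(s - 3)) - 1/(12*s).
Integrate each term: A/(s−a) contributes A·log|s−a|.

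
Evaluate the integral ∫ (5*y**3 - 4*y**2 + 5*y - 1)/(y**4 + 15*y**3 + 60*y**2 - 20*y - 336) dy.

Factor the denominator: (y - 2)*(y + 4)*(y + 6)*(y + 7).
Partial-fraction decomposition: 649/(9*(y + 7)) - 1255/(16*(y + 6)) + 45/(4*(y + 4)) + 11/(144*(y - 2)).
Integrate each term: A/(y−a) contributes A·log|y−a|.

11*log(y - 2)/144 + 45*log(y + 4)/4 - 1255*log(y + 6)/16 + 649*log(y + 7)/9 + C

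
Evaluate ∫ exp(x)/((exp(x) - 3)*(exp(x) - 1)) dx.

log(exp(x) - 3)/2 - log(exp(x) - 1)/2 + C

Let u = e^x, du = e^x dx.
The integral becomes ∫ du/((u-1)(u-3)); decompose into partial fractions.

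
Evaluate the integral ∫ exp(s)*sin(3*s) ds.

exp(s)*sin(3*s)/10 - 3*exp(s)*cos(3*s)/10 + C

Let I denote the integral. Integrate by parts with u = sin(3*s), dv = exp(s) ds, so v = exp(s): I = exp(s)*sin(3*s) − 3·∫ exp(s)*cos(3*s) ds.
Apply parts again with u = cos(3*s), dv = exp(s) ds: ∫ exp(s)*cos(3*s) ds = exp(s)*cos(3*s) + 3·I. Substituting back brings back I: I = exp(s)*sin(3*s) - 3*exp(s)*cos(3*s) − 9·I.
Solving for I: (1 + 9)·I equals the remaining terms, so I = (1/10)·(exp(s)*sin(3*s) - 3*exp(s)*cos(3*s)).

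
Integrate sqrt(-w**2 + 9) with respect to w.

w*sqrt(-w**2 + 9)/2 + 9*asin(w/3)/2 + C

Substitute w = 3·sin(θ), so dw = 3·cos(θ) dθ and the radical becomes sqrt(-w**2 + 9) = 3·cos(θ) by the Pythagorean identity.
Integrate the resulting trig expression in θ, then back-substitute θ = asin(w/3), sin(θ) = w/3, cos(θ) = sqrt(-w**2 + 9)/3 (absorbing any constant into C).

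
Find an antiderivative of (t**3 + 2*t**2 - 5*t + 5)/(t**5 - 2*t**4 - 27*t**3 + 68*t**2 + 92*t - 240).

Factor the denominator: (t - 4)*(t - 3)*(t - 2)*(t + 2)*(t + 5).
Partial-fraction decomposition: -5/(168*(t + 5)) - 1/(24*(t + 2)) + 11/(56*(t - 2)) - 7/(8*(t - 3)) + 3/(4*(t - 4)).
Integrate each term: A/(t−a) contributes A·log|t−a|.

3*log(t - 4)/4 - 7*log(t - 3)/8 + 11*log(t - 2)/56 - log(t + 2)/24 - 5*log(t + 5)/168 + C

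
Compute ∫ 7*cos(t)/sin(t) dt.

7*log(sin(t)) + C

Let u = sin(t), so du = (cos(t)) dt.
Rewriting, the integral becomes 7·∫ 1/u du = 7·log(u).
Substituting back, u = sin(t).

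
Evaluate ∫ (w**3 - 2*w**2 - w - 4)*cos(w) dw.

w**3*sin(w) - 2*w**2*sin(w) + 3*w**2*cos(w) - 7*w*sin(w) - 4*w*cos(w) - 7*cos(w) + C

Use integration by parts with u = w**3 - 2*w**2 - w - 4, dv = cos(w) dw, so v = sin(w).
Apply parts 3 times (tabular method): alternate signs, differentiate u down to 0, integrate dv up.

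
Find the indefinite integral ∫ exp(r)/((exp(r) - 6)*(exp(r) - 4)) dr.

log(exp(r) - 6)/2 - log(exp(r) - 4)/2 + C

Let u = e^r, du = e^r dr.
The integral becomes ∫ du/((u-4)(u-6)); decompose into partial fractions.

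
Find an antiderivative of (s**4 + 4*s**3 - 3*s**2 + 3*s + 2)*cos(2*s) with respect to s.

s**4*sin(2*s)/2 + 2*s**3*sin(2*s) + s**3*cos(2*s) - 3*s**2*sin(2*s) + 3*s**2*cos(2*s) - 3*s*sin(2*s)/2 - 3*s*cos(2*s) + 5*sin(2*s)/2 - 3*cos(2*s)/4 + C

Use integration by parts with u = s**4 + 4*s**3 - 3*s**2 + 3*s + 2, dv = cos(2*s) ds, so v = sin(2*s)/2.
Apply parts 4 times (tabular method): alternate signs, differentiate u down to 0, integrate dv up.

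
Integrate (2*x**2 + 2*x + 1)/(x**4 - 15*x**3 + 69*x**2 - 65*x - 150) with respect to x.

85*log(x - 6)/7 - 437*log(x - 5)/36 - log(x + 1)/252 + 61/(6*x - 30) + C

Factor the denominator: (x - 6)*(x - 5)**2*(x + 1).
Partial-fraction decomposition: -1/(252*(x + 1)) - 437/(36*(x - 5)) - 61/(6*(x - 5)**2) + 85/(7*(x - 6)).
Integrate each term; A/(x−a) gives A·log|x−a|; A/(x−a)² gives −A/(x−a).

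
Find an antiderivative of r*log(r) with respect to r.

r**2*log(r)/2 - r**2/4 + C

Use integration by parts with u = log(r), dv = r dr.
Then du = 1/r dr and v = r**2/2.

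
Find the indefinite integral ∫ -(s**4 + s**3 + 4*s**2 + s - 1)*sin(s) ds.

s**4*cos(s) - 4*s**3*sin(s) + s**3*cos(s) - 3*s**2*sin(s) - 8*s**2*cos(s) + 16*s*sin(s) - 5*s*cos(s) + 5*sin(s) + 15*cos(s) + C

Use integration by parts with u = s**4 + s**3 + 4*s**2 + s - 1, dv = -sin(s) ds, so v = cos(s).
Apply parts 4 times (tabular method): alternate signs, differentiate u down to 0, integrate dv up.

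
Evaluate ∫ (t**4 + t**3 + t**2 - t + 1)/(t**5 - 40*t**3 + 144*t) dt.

Factor the denominator: t*(t - 6)*(t - 2)*(t + 2)*(t + 6).
Partial-fraction decomposition: 1123/(2304*(t + 6)) - 15/(256*(t + 2)) - 27/(256*(t - 2)) + 1543/(2304*(t - 6)) + 1/(144*t).
Integrate each term: A/(t−a) contributes A·log|t−a|.

log(t)/144 + 1543*log(t - 6)/2304 - 27*log(t - 2)/256 - 15*log(t + 2)/256 + 1123*log(t + 6)/2304 + C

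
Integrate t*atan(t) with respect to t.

t**2*atan(t)/2 - t/2 + atan(t)/2 + C

Use integration by parts with u = arctan(t), dv = t dt.
Then du = 1/(t**2 + 1) dt.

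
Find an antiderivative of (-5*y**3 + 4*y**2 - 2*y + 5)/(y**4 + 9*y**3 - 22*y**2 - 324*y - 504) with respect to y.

Factor the denominator: (y - 6)*(y + 2)*(y + 6)*(y + 7).
Partial-fraction decomposition: -386/(13*(y + 7)) + 1241/(48*(y + 6)) - 13/(32*(y + 2)) - 943/(1248*(y - 6)).
Integrate each term: A/(y−a) contributes A·log|y−a|.

-943*log(y - 6)/1248 - 13*log(y + 2)/32 + 1241*log(y + 6)/48 - 386*log(y + 7)/13 + C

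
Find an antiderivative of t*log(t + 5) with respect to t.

Use integration by parts with u = log(t + 5), dv = t dt.
Then du = 1/(t + 5) dt and v = t**2/2.

t**2*log(t + 5)/2 - t**2/4 + 5*t/2 - 25*log(t + 5)/2 + C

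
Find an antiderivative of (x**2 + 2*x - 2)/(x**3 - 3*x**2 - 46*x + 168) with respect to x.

Factor the denominator: (x - 6)*(x - 4)*(x + 7).
Partial-fraction decomposition: 3/(13*(x + 7)) - 1/(x - 4) + 23/(13*(x - 6)).
Integrate each term: A/(x−a) contributes A·log|x−a|.

23*log(x - 6)/13 - log(x - 4) + 3*log(x + 7)/13 + C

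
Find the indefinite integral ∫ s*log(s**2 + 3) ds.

Let u = s**2 + 3, so du = (2*s) ds.
The integral becomes (1/2)·∫ log(u) du; integrate by parts with u′=log(u), dv′=du.

s**2*log(s**2 + 3)/2 - s**2/2 + 3*log(s**2 + 3)/2 + C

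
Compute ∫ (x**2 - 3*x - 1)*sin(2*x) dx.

Use integration by parts with u = x**2 - 3*x - 1, dv = sin(2*x) dx, so v = -cos(2*x)/2.
Apply parts 2 times (tabular method): alternate signs, differentiate u down to 0, integrate dv up.

-x**2*cos(2*x)/2 + x*sin(2*x)/2 + 3*x*cos(2*x)/2 - 3*sin(2*x)/4 + 3*cos(2*x)/4 + C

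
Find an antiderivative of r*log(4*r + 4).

r**2*log(4*r + 4)/2 - r**2/4 + r/2 - log(r + 1)/2 + C

Use integration by parts with u = log(4*r + 4), dv = r dr.
Then du = 4/(4*r + 4) dr and v = r**2/2.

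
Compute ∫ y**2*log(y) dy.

y**3*log(y)/3 - y**3/9 + C

Use integration by parts with u = log(y), dv = y**2 dy.
Then du = 1/y dy and v = y**3/3.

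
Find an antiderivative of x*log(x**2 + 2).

x**2*log(x**2 + 2)/2 - x**2/2 + log(x**2 + 2) + C

Let u = x**2 + 2, so du = (2*x) dx.
The integral becomes (1/2)·∫ log(u) du; integrate by parts with u′=log(u), dv′=du.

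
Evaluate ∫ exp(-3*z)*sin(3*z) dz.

Let I denote the integral. Integrate by parts with u = sin(3*z), dv = exp(-3*z) dz, so v = -exp(-3*z)/3: I = -exp(-3*z)*sin(3*z)/3 + ∫ exp(-3*z)*cos(3*z) dz.
Apply parts again with u = cos(3*z), dv = exp(-3*z) dz: ∫ exp(-3*z)*cos(3*z) dz = -exp(-3*z)*cos(3*z)/3 − I. Substituting back brings back I: I = -exp(-3*z)*sin(3*z)/3 - exp(-3*z)*cos(3*z)/3 − I.
Solving for I: (1 + 1)·I equals the remaining terms, so I = (1/2)·(-exp(-3*z)*sin(3*z)/3 - exp(-3*z)*cos(3*z)/3).

-exp(-3*z)*sin(3*z)/6 - exp(-3*z)*cos(3*z)/6 + C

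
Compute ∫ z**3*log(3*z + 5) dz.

z**4*log(3*z + 5)/4 - z**4/16 + 5*z**3/36 - 25*z**2/72 + 125*z/108 - 625*log(3*z + 5)/324 + C

Use integration by parts with u = log(3*z + 5), dv = z**3 dz.
Then du = 3/(3*z + 5) dz and v = z**4/4.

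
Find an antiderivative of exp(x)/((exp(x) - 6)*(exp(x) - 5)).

Let u = e^x, du = e^x dx.
The integral becomes ∫ du/((u-5)(u-6)); decompose into partial fractions.

log(exp(x) - 6) - log(exp(x) - 5) + C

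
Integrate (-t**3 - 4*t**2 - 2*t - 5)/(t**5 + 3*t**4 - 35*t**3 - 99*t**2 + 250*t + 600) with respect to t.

Factor the denominator: (t - 5)*(t - 3)*(t + 2)*(t + 4)*(t + 5).
Partial-fraction decomposition: 1/(8*(t + 5)) - 1/(42*(t + 4)) - 3/(70*(t + 2)) + 37/(280*(t - 3)) - 4/(21*(t - 5)).
Integrate each term: A/(t−a) contributes A·log|t−a|.

-4*log(t - 5)/21 + 37*log(t - 3)/280 - 3*log(t + 2)/70 - log(t + 4)/42 + log(t + 5)/8 + C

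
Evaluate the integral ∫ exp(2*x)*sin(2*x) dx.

Let I denote the integral. Integrate by parts with u = sin(2*x), dv = exp(2*x) dx, so v = exp(2*x)/2: I = exp(2*x)*sin(2*x)/2 − ∫ exp(2*x)*cos(2*x) dx.
Apply parts again with u = cos(2*x), dv = exp(2*x) dx: ∫ exp(2*x)*cos(2*x) dx = exp(2*x)*cos(2*x)/2 + I. Substituting back brings back I: I = exp(2*x)*sin(2*x)/2 - exp(2*x)*cos(2*x)/2 − I.
Solving for I: (1 + 1)·I equals the remaining terms, so I = (1/2)·(exp(2*x)*sin(2*x)/2 - exp(2*x)*cos(2*x)/2).

exp(2*x)*sin(2*x)/4 - exp(2*x)*cos(2*x)/4 + C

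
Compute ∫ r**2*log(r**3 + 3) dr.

Let u = r**3 + 3, so du = (3*r**2) dr.
The integral becomes (1/3)·∫ log(u) du; integrate by parts with u′=log(u), dv′=du.

r**3*log(r**3 + 3)/3 - r**3/3 + log(r**3 + 3) + C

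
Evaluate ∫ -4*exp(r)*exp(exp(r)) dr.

-4*exp(exp(r)) + C

Let u = exp(r), so du = (exp(r)) dr.
Rewriting, the integral becomes -4·∫ e^u du = -4·e^u.
Substituting back, u = exp(r).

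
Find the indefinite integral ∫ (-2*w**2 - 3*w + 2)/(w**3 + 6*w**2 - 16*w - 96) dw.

Factor the denominator: (w - 4)*(w + 4)*(w + 6).
Partial-fraction decomposition: -13/(5*(w + 6)) + 9/(8*(w + 4)) - 21/(40*(w - 4)).
Integrate each term: A/(w−a) contributes A·log|w−a|.

-21*log(w - 4)/40 + 9*log(w + 4)/8 - 13*log(w + 6)/5 + C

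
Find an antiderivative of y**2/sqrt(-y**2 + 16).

-y*sqrt(-y**2 + 16)/2 + 8*asin(y/4) + C

Substitute y = 4·sin(θ), so dy = 4·cos(θ) dθ and the radical becomes sqrt(-y**2 + 16) = 4·cos(θ) by the Pythagorean identity.
Integrate the resulting trig expression in θ, then back-substitute θ = asin(y/4), sin(θ) = y/4, cos(θ) = sqrt(-y**2 + 16)/4 (absorbing any constant into C).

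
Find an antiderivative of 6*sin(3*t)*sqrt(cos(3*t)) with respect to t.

-4*cos(3*t)**(3/2)/3 + C

Let u = cos(3*t), so du = (-3*sin(3*t)) dt.
Rewriting, the integral becomes -2·∫ √u du = -2·(2/3)u^(3/2).
Substituting back, u = cos(3*t).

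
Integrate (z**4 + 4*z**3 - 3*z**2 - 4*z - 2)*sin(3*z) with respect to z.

-z**4*cos(3*z)/3 + 4*z**3*sin(3*z)/9 - 4*z**3*cos(3*z)/3 + 4*z**2*sin(3*z)/3 + 13*z**2*cos(3*z)/9 - 26*z*sin(3*z)/27 + 20*z*cos(3*z)/9 - 20*sin(3*z)/27 + 28*cos(3*z)/81 + C

Use integration by parts with u = z**4 + 4*z**3 - 3*z**2 - 4*z - 2, dv = sin(3*z) dz, so v = -cos(3*z)/3.
Apply parts 4 times (tabular method): alternate signs, differentiate u down to 0, integrate dv up.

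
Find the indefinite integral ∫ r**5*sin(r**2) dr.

-r**4*cos(r**2)/2 + r**2*sin(r**2) + cos(r**2) + C

Let u = r², du = 2r dr; rewrite as (1/2)∫ u^2·sin(1u) du.
Now integrate by parts 2 times.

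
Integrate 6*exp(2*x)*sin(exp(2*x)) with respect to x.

Let u = exp(2*x), so du = (2*exp(2*x)) dx.
Rewriting, the integral becomes 3·∫ sin(u) du = 3·-cos(u).
Substituting back, u = exp(2*x).

-3*cos(exp(2*x)) + C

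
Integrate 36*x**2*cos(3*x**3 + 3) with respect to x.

Let u = 3*x**3 + 3, so du = (9*x**2) dx.
Rewriting, the integral becomes 4·∫ cos(u) du = 4·sin(u).
Substituting back, u = 3*x**3 + 3.

4*sin(3*x**3 + 3) + C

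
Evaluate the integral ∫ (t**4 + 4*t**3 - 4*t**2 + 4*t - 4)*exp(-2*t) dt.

(-2*t**4 - 12*t**3 - 10*t**2 - 18*t - 1)*exp(-2*t)/4 + C

Use integration by parts with u = t**4 + 4*t**3 - 4*t**2 + 4*t - 4, dv = exp(-2*t) dt, so v = -exp(-2*t)/2.
Apply parts 4 times (tabular method): alternate signs, differentiate u down to 0, integrate dv up.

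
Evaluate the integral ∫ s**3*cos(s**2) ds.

Let u = s², du = 2s ds; rewrite as (1/2)∫ u^1·cos(1u) du.
Now integrate by parts 1 time.

s**2*sin(s**2)/2 + cos(s**2)/2 + C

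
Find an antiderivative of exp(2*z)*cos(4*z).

Let I denote the integral. Integrate by parts with u = cos(4*z), dv = exp(2*z) dz, so v = exp(2*z)/2: I = exp(2*z)*cos(4*z)/2 + 2·∫ exp(2*z)*sin(4*z) dz.
Apply parts again with u = sin(4*z), dv = exp(2*z) dz: ∫ exp(2*z)*sin(4*z) dz = exp(2*z)*sin(4*z)/2 − 2·I. Substituting back brings back I: I = exp(2*z)*sin(4*z) + exp(2*z)*cos(4*z)/2 − 4·I.
Solving for I: (1 + 4)·I equals the remaining terms, so I = (1/5)·(exp(2*z)*sin(4*z) + exp(2*z)*cos(4*z)/2).

exp(2*z)*sin(4*z)/5 + exp(2*z)*cos(4*z)/10 + C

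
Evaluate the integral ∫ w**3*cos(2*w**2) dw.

Let u = w², du = 2w dw; rewrite as (1/2)∫ u^1·cos(2u) du.
Now integrate by parts 1 time.

w**2*sin(2*w**2)/4 + cos(2*w**2)/8 + C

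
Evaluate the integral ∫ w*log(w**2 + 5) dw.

Let u = w**2 + 5, so du = (2*w) dw.
The integral becomes (1/2)·∫ log(u) du; integrate by parts with u′=log(u), dv′=du.

w**2*log(w**2 + 5)/2 - w**2/2 + 5*log(w**2 + 5)/2 + C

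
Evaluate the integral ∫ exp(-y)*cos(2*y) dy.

Let I denote the integral. Integrate by parts with u = cos(2*y), dv = exp(-y) dy, so v = -exp(-y): I = -exp(-y)*cos(2*y) − 2·∫ exp(-y)*sin(2*y) dy.
Apply parts again with u = sin(2*y), dv = exp(-y) dy: ∫ exp(-y)*sin(2*y) dy = -exp(-y)*sin(2*y) + 2·I. Substituting back brings back I: I = 2*exp(-y)*sin(2*y) - exp(-y)*cos(2*y) − 4·I.
Solving for I: (1 + 4)·I equals the remaining terms, so I = (1/5)·(2*exp(-y)*sin(2*y) - exp(-y)*cos(2*y)).

2*exp(-y)*sin(2*y)/5 - exp(-y)*cos(2*y)/5 + C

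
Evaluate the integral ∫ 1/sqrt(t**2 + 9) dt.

Substitute t = 3·tan(θ), so dt = 3·sec(θ)^2 dθ and the radical becomes sqrt(t**2 + 9) = 3·sec(θ) by the Pythagorean identity.
Integrate the resulting trig expression in θ, then back-substitute tan(θ) = t/3, sec(θ) = sqrt(t**2 + 9)/3 (absorbing any constant into C).

log(t + sqrt(t**2 + 9)) + C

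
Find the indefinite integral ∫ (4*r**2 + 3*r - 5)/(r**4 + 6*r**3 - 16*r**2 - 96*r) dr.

Factor the denominator: r*(r - 4)*(r + 4)*(r + 6).
Partial-fraction decomposition: -121/(120*(r + 6)) + 47/(64*(r + 4)) + 71/(320*(r - 4)) + 5/(96*r).
Integrate each term: A/(r−a) contributes A·log|r−a|.

5*log(r)/96 + 71*log(r - 4)/320 + 47*log(r + 4)/64 - 121*log(r + 6)/120 + C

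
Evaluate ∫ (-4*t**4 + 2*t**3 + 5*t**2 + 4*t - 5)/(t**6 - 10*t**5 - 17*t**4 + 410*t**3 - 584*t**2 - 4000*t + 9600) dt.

Factor the denominator: (t - 6)*(t - 5)*(t - 4)**2*(t + 4)*(t + 5).
Partial-fraction decomposition: 265/(891*(t + 5)) - 1093/(5760*(t + 4)) - 136903/(10368*(t - 4)) - 805/(144*(t - 4)**2) + 211/(9*(t - 5)) - 4553/(440*(t - 6)).
Integrate each term; A/(t−a) gives A·log|t−a|; A/(t−a)² gives −A/(t−a).

-4553*log(t - 6)/440 + 211*log(t - 5)/9 - 136903*log(t - 4)/10368 - 1093*log(t + 4)/5760 + 265*log(t + 5)/891 + 805/(144*t - 576) + C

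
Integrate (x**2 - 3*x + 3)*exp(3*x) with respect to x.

Use integration by parts with u = x**2 - 3*x + 3, dv = exp(3*x) dx, so v = exp(3*x)/3.
Apply parts 2 times (tabular method): alternate signs, differentiate u down to 0, integrate dv up.

(9*x**2 - 33*x + 38)*exp(3*x)/27 + C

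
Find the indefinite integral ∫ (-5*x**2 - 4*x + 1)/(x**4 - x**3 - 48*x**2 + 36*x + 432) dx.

-203*log(x - 6)/216 + 19*log(x - 4)/28 - 32*log(x + 3)/189 + 31*log(x + 6)/72 + C

Factor the denominator: (x - 6)*(x - 4)*(x + 3)*(x + 6).
Partial-fraction decomposition: 31/(72*(x + 6)) - 32/(189*(x + 3)) + 19/(28*(x - 4)) - 203/(216*(x - 6)).
Integrate each term: A/(x−a) contributes A·log|x−a|.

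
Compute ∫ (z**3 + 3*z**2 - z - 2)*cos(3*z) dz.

z**3*sin(3*z)/3 + z**2*sin(3*z) + z**2*cos(3*z)/3 - 5*z*sin(3*z)/9 + 2*z*cos(3*z)/3 - 8*sin(3*z)/9 - 5*cos(3*z)/27 + C

Use integration by parts with u = z**3 + 3*z**2 - z - 2, dv = cos(3*z) dz, so v = sin(3*z)/3.
Apply parts 3 times (tabular method): alternate signs, differentiate u down to 0, integrate dv up.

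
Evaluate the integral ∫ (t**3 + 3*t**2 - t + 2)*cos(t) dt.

t**3*sin(t) + 3*t**2*sin(t) + 3*t**2*cos(t) - 7*t*sin(t) + 6*t*cos(t) - 4*sin(t) - 7*cos(t) + C

Use integration by parts with u = t**3 + 3*t**2 - t + 2, dv = cos(t) dt, so v = sin(t).
Apply parts 3 times (tabular method): alternate signs, differentiate u down to 0, integrate dv up.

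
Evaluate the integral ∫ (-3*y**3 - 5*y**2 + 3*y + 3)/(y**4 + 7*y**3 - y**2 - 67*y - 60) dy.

Factor the denominator: (y - 3)*(y + 1)*(y + 4)*(y + 5).
Partial-fraction decomposition: -119/(16*(y + 5)) + 103/(21*(y + 4)) + 1/(24*(y + 1)) - 57/(112*(y - 3)).
Integrate each term: A/(y−a) contributes A·log|y−a|.

-57*log(y - 3)/112 + log(y + 1)/24 + 103*log(y + 4)/21 - 119*log(y + 5)/16 + C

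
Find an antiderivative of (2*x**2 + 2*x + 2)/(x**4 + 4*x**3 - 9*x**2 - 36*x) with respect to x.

Factor the denominator: x*(x - 3)*(x + 3)*(x + 4).
Partial-fraction decomposition: -13/(14*(x + 4)) + 7/(9*(x + 3)) + 13/(63*(x - 3)) - 1/(18*x).
Integrate each term: A/(x−a) contributes A·log|x−a|.

-log(x)/18 + 13*log(x - 3)/63 + 7*log(x + 3)/9 - 13*log(x + 4)/14 + C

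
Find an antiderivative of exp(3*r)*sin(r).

3*exp(3*r)*sin(r)/10 - exp(3*r)*cos(r)/10 + C

Let I denote the integral. Integrate by parts with u = sin(r), dv = exp(3*r) dr, so v = exp(3*r)/3: I = exp(3*r)*sin(r)/3 − (1/3)·∫ exp(3*r)*cos(r) dr.
Apply parts again with u = cos(r), dv = exp(3*r) dr: ∫ exp(3*r)*cos(r) dr = exp(3*r)*cos(r)/3 + (1/3)·I. Substituting back brings back I: I = exp(3*r)*sin(r)/3 - exp(3*r)*cos(r)/9 − (1/9)·I.
Solving for I: (1 + 1/9)·I equals the remaining terms, so I = (9/10)·(exp(3*r)*sin(r)/3 - exp(3*r)*cos(r)/9).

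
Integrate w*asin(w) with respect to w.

w**2*asin(w)/2 + w*sqrt(-w**2 + 1)/4 - asin(w)/4 + C

Use integration by parts with u = arcsin(w), dv = w dw.
Then du = 1/sqrt(-w**2 + 1) dw.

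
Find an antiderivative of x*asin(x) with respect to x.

x**2*asin(x)/2 + x*sqrt(-x**2 + 1)/4 - asin(x)/4 + C

Use integration by parts with u = arcsin(x), dv = x dx.
Then du = 1/sqrt(-x**2 + 1) dx.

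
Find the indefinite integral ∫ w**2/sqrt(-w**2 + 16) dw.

-w*sqrt(-w**2 + 16)/2 + 8*asin(w/4) + C

Substitute w = 4·sin(θ), so dw = 4·cos(θ) dθ and the radical becomes sqrt(-w**2 + 16) = 4·cos(θ) by the Pythagorean identity.
Integrate the resulting trig expression in θ, then back-substitute θ = asin(w/4), sin(θ) = w/4, cos(θ) = sqrt(-w**2 + 16)/4 (absorbing any constant into C).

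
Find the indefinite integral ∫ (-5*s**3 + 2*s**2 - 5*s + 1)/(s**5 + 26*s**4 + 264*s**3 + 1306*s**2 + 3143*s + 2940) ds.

Factor the denominator: (s + 3)*(s + 4)*(s + 5)*(s + 7)**2.
Partial-fraction decomposition: -14821/(288*(s + 7)) - 1849/(24*(s + 7)**2) + 701/(8*(s + 5)) - 373/(9*(s + 4)) + 169/(32*(s + 3)).
Integrate each term; A/(s−a) gives A·log|s−a|; A/(s−a)² gives −A/(s−a).

169*log(s + 3)/32 - 373*log(s + 4)/9 + 701*log(s + 5)/8 - 14821*log(s + 7)/288 + 1849/(24*s + 168) + C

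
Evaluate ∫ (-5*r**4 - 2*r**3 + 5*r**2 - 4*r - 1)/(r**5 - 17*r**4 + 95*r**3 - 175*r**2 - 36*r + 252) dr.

Factor the denominator: (r - 7)*(r - 6)*(r - 3)*(r - 2)*(r + 1).
Partial-fraction decomposition: 5/(672*(r + 1)) + 17/(12*(r - 2)) - 427/(48*(r - 3)) + 6757/(84*(r - 6)) - 2495/(32*(r - 7)).
Integrate each term: A/(r−a) contributes A·log|r−a|.

-2495*log(r - 7)/32 + 6757*log(r - 6)/84 - 427*log(r - 3)/48 + 17*log(r - 2)/12 + 5*log(r + 1)/672 + C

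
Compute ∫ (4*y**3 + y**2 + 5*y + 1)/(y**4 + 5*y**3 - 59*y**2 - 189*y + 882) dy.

931*log(y - 6)/507 - 133*log(y - 3)/300 + 44059*log(y + 7)/16900 + 1357/(130*y + 910) + C

Factor the denominator: (y - 6)*(y - 3)*(y + 7)**2.
Partial-fraction decomposition: 44059/(16900*(y + 7)) - 1357/(130*(y + 7)**2) - 133/(300*(y - 3)) + 931/(507*(y - 6)).
Integrate each term; A/(y−a) gives A·log|y−a|; A/(y−a)² gives −A/(y−a).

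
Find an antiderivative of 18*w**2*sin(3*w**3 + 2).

Let u = 3*w**3 + 2, so du = (9*w**2) dw.
Rewriting, the integral becomes 2·∫ sin(u) du = 2·-cos(u).
Substituting back, u = 3*w**3 + 2.

-2*cos(3*w**3 + 2) + C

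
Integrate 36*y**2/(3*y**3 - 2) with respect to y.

Let u = 3*y**3 - 2, so du = (9*y**2) dy.
Rewriting, the integral becomes 4·∫ 1/u du = 4·log(u).
Substituting back, u = 3*y**3 - 2.

4*log(3*y**3 - 2) + C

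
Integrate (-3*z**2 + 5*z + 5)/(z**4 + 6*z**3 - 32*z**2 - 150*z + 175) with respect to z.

-3*log(z - 5)/32 - 7*log(z - 1)/192 - 19*log(z + 5)/24 + 59*log(z + 7)/64 + C

Factor the denominator: (z - 5)*(z - 1)*(z + 5)*(z + 7).
Partial-fraction decomposition: 59/(64*(z + 7)) - 19/(24*(z + 5)) - 7/(192*(z - 1)) - 3/(32*(z - 5)).
Integrate each term: A/(z−a) contributes A·log|z−a|.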